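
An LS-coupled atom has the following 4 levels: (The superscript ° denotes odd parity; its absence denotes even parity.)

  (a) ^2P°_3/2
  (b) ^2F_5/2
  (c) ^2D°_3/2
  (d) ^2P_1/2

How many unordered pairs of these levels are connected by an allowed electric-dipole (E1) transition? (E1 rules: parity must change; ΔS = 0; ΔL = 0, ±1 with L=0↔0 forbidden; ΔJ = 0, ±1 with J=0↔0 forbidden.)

3

(a)–(b): forbidden (ΔL).
(a)–(c): forbidden (parity).
(a)–(d): allowed.
(b)–(c): allowed.
(b)–(d): forbidden (parity, ΔL, ΔJ).
(c)–(d): allowed.
Allowed pairs: 3 of 6.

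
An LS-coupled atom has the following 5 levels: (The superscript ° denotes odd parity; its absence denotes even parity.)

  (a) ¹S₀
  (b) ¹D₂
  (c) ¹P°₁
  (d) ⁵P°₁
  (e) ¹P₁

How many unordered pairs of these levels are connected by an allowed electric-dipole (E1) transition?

3

(a)–(b): forbidden (parity, ΔL, ΔJ).
(a)–(c): allowed.
(a)–(d): forbidden (ΔS).
(a)–(e): forbidden (parity).
(b)–(c): allowed.
(b)–(d): forbidden (ΔS).
(b)–(e): forbidden (parity).
(c)–(d): forbidden (parity, ΔS).
(c)–(e): allowed.
(d)–(e): forbidden (ΔS).
Allowed pairs: 3 of 10.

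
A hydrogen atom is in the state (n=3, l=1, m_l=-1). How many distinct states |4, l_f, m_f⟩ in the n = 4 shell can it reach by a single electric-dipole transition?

4

E1 requires Δl = ±1, so l_f ∈ {0, 2}; with 0 ≤ l_f ≤ n_f−1 = 3, the allowed l_f values are {0, 2}.
For l_f = 0: m_f ∈ {m_i−1, m_i, m_i+1} ∩ [−0, 0] = {0} → 1 state.
For l_f = 2: m_f ∈ {m_i−1, m_i, m_i+1} ∩ [−2, 2] = {-2, -1, 0} → 3 states.
Total: 4.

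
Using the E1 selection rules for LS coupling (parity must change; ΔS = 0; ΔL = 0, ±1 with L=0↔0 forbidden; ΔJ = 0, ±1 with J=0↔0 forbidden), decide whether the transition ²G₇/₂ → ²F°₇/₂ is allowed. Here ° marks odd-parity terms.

allowed

Initial level: S=1/2, L=4, J=7/2, parity even. Final level: S=1/2, L=3, J=7/2, parity odd.
Parity must change: even → odd — passes.
ΔS = 0: S: 1/2 → 1/2 — passes.
ΔL = 0, ±1 (not L=0↔0): L: 4 → 3, ΔL = -1 — passes.
ΔJ = 0, ±1 (not J=0↔0): J: 7/2 → 7/2, ΔJ = +0 — passes.
All four E1 rules are satisfied.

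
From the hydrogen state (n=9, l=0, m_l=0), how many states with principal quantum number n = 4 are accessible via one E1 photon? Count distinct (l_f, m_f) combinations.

E1 requires Δl = ±1, so l_f ∈ {-1, 1}; with 0 ≤ l_f ≤ n_f−1 = 3, the allowed l_f values are {1}.
For l_f = 1: m_f ∈ {m_i−1, m_i, m_i+1} ∩ [−1, 1] = {-1, 0, 1} → 3 states.
Total: 3.

3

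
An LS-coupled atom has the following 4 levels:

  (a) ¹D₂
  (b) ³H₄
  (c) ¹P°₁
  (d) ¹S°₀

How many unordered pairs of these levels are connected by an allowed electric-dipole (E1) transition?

(a)–(b): forbidden (parity, ΔS, ΔL, ΔJ).
(a)–(c): allowed.
(a)–(d): forbidden (ΔL, ΔJ).
(b)–(c): forbidden (ΔS, ΔL, ΔJ).
(b)–(d): forbidden (ΔS, ΔL, ΔJ).
(c)–(d): forbidden (parity).
Allowed pairs: 1 of 6.

1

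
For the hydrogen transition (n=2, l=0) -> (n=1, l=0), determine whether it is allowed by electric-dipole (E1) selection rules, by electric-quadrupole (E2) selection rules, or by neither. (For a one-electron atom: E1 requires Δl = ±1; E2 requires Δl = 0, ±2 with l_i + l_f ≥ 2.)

neither

Δl = 0 − 0 = +0; l_i + l_f = 0.
E1 (Δl = ±1): not satisfied.
E2 (Δl = 0,±2, l_i+l_f ≥ 2): not satisfied.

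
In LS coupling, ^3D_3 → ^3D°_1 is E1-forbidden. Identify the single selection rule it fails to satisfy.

the ΔJ = 0, ±1 rule

Initial level: S=1, L=2, J=3, parity even. Final level: S=1, L=2, J=1, parity odd.
Parity must change: even → odd — ✓.
ΔS = 0: S: 1 → 1 — ✓.
ΔL = 0, ±1 (not L=0↔0): L: 2 → 2, ΔL = +0 — ✓.
ΔJ = 0, ±1 (not J=0↔0): J: 3 → 1, ΔJ = -2 — ✗.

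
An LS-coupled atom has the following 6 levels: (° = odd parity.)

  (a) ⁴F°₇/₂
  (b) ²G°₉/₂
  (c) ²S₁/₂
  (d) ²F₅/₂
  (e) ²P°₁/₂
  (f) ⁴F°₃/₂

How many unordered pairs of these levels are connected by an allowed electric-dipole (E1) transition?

(a)–(b): forbidden (parity, ΔS).
(a)–(c): forbidden (ΔS, ΔL, ΔJ).
(a)–(d): forbidden (ΔS).
(a)–(e): forbidden (parity, ΔS, ΔL, ΔJ).
(a)–(f): forbidden (parity, ΔJ).
(b)–(c): forbidden (ΔL, ΔJ).
(b)–(d): forbidden (ΔJ).
(b)–(e): forbidden (parity, ΔL, ΔJ).
(b)–(f): forbidden (parity, ΔS, ΔJ).
(c)–(d): forbidden (parity, ΔL, ΔJ).
(c)–(e): allowed.
(c)–(f): forbidden (ΔS, ΔL).
(d)–(e): forbidden (ΔL, ΔJ).
(d)–(f): forbidden (ΔS).
(e)–(f): forbidden (parity, ΔS, ΔL).
Allowed pairs: 1 of 15.

1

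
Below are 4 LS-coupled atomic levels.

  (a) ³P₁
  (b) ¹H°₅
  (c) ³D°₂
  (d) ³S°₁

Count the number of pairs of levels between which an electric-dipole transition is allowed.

(a)–(b): forbidden (ΔS, ΔL, ΔJ).
(a)–(c): allowed.
(a)–(d): allowed.
(b)–(c): forbidden (parity, ΔS, ΔL, ΔJ).
(b)–(d): forbidden (parity, ΔS, ΔL, ΔJ).
(c)–(d): forbidden (parity, ΔL).
Allowed pairs: 2 of 6.

2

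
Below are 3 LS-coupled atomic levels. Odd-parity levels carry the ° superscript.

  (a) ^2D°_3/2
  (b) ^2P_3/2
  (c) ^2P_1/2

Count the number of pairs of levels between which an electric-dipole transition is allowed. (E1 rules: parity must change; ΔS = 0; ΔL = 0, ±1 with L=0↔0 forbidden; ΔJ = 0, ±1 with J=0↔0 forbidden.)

2

(a)–(b): allowed.
(a)–(c): allowed.
(b)–(c): forbidden (parity).
Allowed pairs: 2 of 3.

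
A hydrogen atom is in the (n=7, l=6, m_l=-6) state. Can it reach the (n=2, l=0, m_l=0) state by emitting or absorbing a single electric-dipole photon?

forbidden

Δl = 0 − 6 = -6; the E1 rule Δl = ±1 is fails.
Δm_l = 0 − (-6) = +6. E1 requires Δm_l = 0, ±1: fails.
The transition is electric-dipole forbidden.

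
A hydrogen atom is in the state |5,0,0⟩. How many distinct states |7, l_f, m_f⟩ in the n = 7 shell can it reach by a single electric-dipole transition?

3

E1 requires Δl = ±1, so l_f ∈ {-1, 1}; with 0 ≤ l_f ≤ n_f−1 = 6, the allowed l_f values are {1}.
For l_f = 1: m_f ∈ {m_i−1, m_i, m_i+1} ∩ [−1, 1] = {-1, 0, 1} → 3 states.
Total: 3.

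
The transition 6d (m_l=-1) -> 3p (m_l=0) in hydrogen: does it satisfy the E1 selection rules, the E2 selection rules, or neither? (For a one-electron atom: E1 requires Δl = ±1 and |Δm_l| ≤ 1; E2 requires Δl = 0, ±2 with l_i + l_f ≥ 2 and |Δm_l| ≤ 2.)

E1

Δl = 1 − 2 = -1; l_i + l_f = 3.
Δm_l = +1.
E1 (Δl = ±1, |Δm_l| ≤ 1): satisfied.
E2 (Δl = 0,±2, l_i+l_f ≥ 2, |Δm_l| ≤ 2): not satisfied.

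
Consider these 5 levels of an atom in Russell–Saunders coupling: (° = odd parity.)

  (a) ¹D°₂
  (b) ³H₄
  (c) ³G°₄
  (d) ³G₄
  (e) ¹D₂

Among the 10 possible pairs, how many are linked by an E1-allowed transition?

(a)–(b): forbidden (ΔS, ΔL, ΔJ).
(a)–(c): forbidden (parity, ΔS, ΔL, ΔJ).
(a)–(d): forbidden (ΔS, ΔL, ΔJ).
(a)–(e): allowed.
(b)–(c): allowed.
(b)–(d): forbidden (parity).
(b)–(e): forbidden (parity, ΔS, ΔL, ΔJ).
(c)–(d): allowed.
(c)–(e): forbidden (ΔS, ΔL, ΔJ).
(d)–(e): forbidden (parity, ΔS, ΔL, ΔJ).
Allowed pairs: 3 of 10.

3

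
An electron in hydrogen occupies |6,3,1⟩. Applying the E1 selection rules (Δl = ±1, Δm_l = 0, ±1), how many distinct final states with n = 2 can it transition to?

0

E1 requires l_f ∈ {2, 4}, but neither lies in [0, 1], so no final state is reachable.
Total: 0.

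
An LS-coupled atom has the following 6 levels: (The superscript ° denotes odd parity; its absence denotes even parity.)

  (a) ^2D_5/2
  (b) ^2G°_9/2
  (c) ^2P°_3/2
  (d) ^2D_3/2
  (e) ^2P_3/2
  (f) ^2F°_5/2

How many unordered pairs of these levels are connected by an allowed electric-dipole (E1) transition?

(a)–(b): forbidden (ΔL, ΔJ).
(a)–(c): allowed.
(a)–(d): forbidden (parity).
(a)–(e): forbidden (parity).
(a)–(f): allowed.
(b)–(c): forbidden (parity, ΔL, ΔJ).
(b)–(d): forbidden (ΔL, ΔJ).
(b)–(e): forbidden (ΔL, ΔJ).
(b)–(f): forbidden (parity, ΔJ).
(c)–(d): allowed.
(c)–(e): allowed.
(c)–(f): forbidden (parity, ΔL).
(d)–(e): forbidden (parity).
(d)–(f): allowed.
(e)–(f): forbidden (ΔL).
Allowed pairs: 5 of 15.

5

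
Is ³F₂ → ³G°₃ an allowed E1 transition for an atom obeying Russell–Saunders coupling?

allowed

Initial level: S=1, L=3, J=2, parity even. Final level: S=1, L=4, J=3, parity odd.
Parity must change: even → odd — ok.
ΔS = 0: S: 1 → 1 — ok.
ΔL = 0, ±1 (not L=0↔0): L: 3 → 4, ΔL = +1 — ok.
ΔJ = 0, ±1 (not J=0↔0): J: 2 → 3, ΔJ = +1 — ok.
All four E1 rules are satisfied.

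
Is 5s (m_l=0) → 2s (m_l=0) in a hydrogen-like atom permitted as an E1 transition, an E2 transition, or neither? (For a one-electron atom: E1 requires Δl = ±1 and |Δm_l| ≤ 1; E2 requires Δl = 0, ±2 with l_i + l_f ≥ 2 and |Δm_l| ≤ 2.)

neither

Δl = 0 − 0 = +0; l_i + l_f = 0.
Δm_l = +0.
E1 (Δl = ±1, |Δm_l| ≤ 1): not satisfied.
E2 (Δl = 0,±2, l_i+l_f ≥ 2, |Δm_l| ≤ 2): not satisfied.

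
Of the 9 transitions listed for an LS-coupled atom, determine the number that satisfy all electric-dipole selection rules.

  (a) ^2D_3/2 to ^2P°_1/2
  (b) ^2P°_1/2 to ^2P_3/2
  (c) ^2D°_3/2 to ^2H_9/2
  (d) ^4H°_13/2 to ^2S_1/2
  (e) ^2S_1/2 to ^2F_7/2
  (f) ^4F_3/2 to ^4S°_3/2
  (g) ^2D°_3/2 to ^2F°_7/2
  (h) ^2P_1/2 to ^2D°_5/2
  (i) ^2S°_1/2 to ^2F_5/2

(a) allowed
(b) allowed
(c) forbidden (ΔL, ΔJ fail)
(d) forbidden (ΔS, ΔL, ΔJ fail)
(e) forbidden (parity, ΔL, ΔJ fail)
(f) forbidden (ΔL fails)
(g) forbidden (parity, ΔJ fail)
(h) forbidden (ΔJ fails)
(i) forbidden (ΔL, ΔJ fail)
Total allowed: 2 of 9.

2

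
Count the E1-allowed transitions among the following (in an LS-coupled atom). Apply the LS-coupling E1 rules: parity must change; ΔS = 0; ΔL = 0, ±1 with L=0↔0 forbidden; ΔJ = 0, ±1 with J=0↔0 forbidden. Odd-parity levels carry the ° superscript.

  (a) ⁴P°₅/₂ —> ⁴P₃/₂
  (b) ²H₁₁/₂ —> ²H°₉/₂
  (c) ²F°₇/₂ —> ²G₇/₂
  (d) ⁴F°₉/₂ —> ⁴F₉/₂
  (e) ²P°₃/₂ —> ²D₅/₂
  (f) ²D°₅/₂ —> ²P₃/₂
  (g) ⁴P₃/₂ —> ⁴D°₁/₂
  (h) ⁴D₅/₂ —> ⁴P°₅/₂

(a) allowed
(b) allowed
(c) allowed
(d) allowed
(e) allowed
(f) allowed
(g) allowed
(h) allowed
Total allowed: 8 of 8.

8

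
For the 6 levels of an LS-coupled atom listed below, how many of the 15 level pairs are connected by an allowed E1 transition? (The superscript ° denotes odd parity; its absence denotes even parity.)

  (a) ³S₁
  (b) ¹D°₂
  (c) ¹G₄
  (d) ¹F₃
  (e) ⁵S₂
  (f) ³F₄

1

(a)–(b): forbidden (ΔS, ΔL).
(a)–(c): forbidden (parity, ΔS, ΔL, ΔJ).
(a)–(d): forbidden (parity, ΔS, ΔL, ΔJ).
(a)–(e): forbidden (parity, ΔS, ΔL).
(a)–(f): forbidden (parity, ΔL, ΔJ).
(b)–(c): forbidden (ΔL, ΔJ).
(b)–(d): allowed.
(b)–(e): forbidden (ΔS, ΔL).
(b)–(f): forbidden (ΔS, ΔJ).
(c)–(d): forbidden (parity).
(c)–(e): forbidden (parity, ΔS, ΔL, ΔJ).
(c)–(f): forbidden (parity, ΔS).
(d)–(e): forbidden (parity, ΔS, ΔL).
(d)–(f): forbidden (parity, ΔS).
(e)–(f): forbidden (parity, ΔS, ΔL, ΔJ).
Allowed pairs: 1 of 15.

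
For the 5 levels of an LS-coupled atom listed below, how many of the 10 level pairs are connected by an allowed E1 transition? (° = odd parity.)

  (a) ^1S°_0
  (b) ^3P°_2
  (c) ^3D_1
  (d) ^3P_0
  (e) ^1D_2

(a)–(b): forbidden (parity, ΔS, ΔJ).
(a)–(c): forbidden (ΔS, ΔL).
(a)–(d): forbidden (ΔS, ΔJ).
(a)–(e): forbidden (ΔL, ΔJ).
(b)–(c): allowed.
(b)–(d): forbidden (ΔJ).
(b)–(e): forbidden (ΔS).
(c)–(d): forbidden (parity).
(c)–(e): forbidden (parity, ΔS).
(d)–(e): forbidden (parity, ΔS, ΔJ).
Allowed pairs: 1 of 10.

1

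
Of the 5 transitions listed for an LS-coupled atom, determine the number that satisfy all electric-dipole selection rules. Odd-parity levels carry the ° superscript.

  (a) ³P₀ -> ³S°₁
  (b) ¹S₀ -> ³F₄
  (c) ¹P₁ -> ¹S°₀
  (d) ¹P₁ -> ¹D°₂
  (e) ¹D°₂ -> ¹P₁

(a) allowed
(b) forbidden (parity, ΔS, ΔL, ΔJ fail)
(c) allowed
(d) allowed
(e) allowed
Total allowed: 4 of 5.

4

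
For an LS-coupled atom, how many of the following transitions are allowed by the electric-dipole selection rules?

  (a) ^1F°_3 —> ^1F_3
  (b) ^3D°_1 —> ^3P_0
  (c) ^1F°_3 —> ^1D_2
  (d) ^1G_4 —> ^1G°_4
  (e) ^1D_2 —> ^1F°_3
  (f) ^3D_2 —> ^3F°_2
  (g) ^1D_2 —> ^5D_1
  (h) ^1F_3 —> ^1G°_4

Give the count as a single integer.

(a) allowed
(b) allowed
(c) allowed
(d) allowed
(e) allowed
(f) allowed
(g) forbidden (parity, ΔS fail)
(h) allowed
Total allowed: 7 of 8.

7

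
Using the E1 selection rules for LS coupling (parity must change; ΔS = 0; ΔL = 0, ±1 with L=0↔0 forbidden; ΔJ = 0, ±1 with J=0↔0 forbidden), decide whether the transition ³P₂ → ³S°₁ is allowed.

Initial level: S=1, L=1, J=2, parity even. Final level: S=1, L=0, J=1, parity odd.
Parity must change: even → odd — satisfied.
ΔJ = 0, ±1 (not J=0↔0): J: 2 → 1, ΔJ = -1 — satisfied.
ΔS = 0: S: 1 → 1 — satisfied.
ΔL = 0, ±1 (not L=0↔0): L: 1 → 0, ΔL = -1 — satisfied.
All four E1 rules are satisfied.

allowed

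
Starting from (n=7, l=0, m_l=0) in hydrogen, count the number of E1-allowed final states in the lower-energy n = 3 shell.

E1 requires Δl = ±1, so l_f ∈ {-1, 1}; with 0 ≤ l_f ≤ n_f−1 = 2, the allowed l_f values are {1}.
For l_f = 1: m_f ∈ {m_i−1, m_i, m_i+1} ∩ [−1, 1] = {-1, 0, 1} → 3 states.
Total: 3.

3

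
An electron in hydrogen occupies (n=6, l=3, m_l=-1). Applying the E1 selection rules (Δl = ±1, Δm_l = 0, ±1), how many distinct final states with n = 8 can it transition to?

E1 requires Δl = ±1, so l_f ∈ {2, 4}; with 0 ≤ l_f ≤ n_f−1 = 7, the allowed l_f values are {2, 4}.
For l_f = 2: m_f ∈ {m_i−1, m_i, m_i+1} ∩ [−2, 2] = {-2, -1, 0} → 3 states.
For l_f = 4: m_f ∈ {m_i−1, m_i, m_i+1} ∩ [−4, 4] = {-2, -1, 0} → 3 states.
Total: 6.

6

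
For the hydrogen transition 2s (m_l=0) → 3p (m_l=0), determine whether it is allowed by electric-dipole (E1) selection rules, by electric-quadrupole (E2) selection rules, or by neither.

E1

Δl = 1 − 0 = +1; l_i + l_f = 1.
Δm_l = +0.
E1 (Δl = ±1, |Δm_l| ≤ 1): satisfied.
E2 (Δl = 0,±2, l_i+l_f ≥ 2, |Δm_l| ≤ 2): not satisfied.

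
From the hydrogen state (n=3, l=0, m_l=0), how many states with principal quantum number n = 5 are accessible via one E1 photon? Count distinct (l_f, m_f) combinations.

3

E1 requires Δl = ±1, so l_f ∈ {-1, 1}; with 0 ≤ l_f ≤ n_f−1 = 4, the allowed l_f values are {1}.
For l_f = 1: m_f ∈ {m_i−1, m_i, m_i+1} ∩ [−1, 1] = {-1, 0, 1} → 3 states.
Total: 3.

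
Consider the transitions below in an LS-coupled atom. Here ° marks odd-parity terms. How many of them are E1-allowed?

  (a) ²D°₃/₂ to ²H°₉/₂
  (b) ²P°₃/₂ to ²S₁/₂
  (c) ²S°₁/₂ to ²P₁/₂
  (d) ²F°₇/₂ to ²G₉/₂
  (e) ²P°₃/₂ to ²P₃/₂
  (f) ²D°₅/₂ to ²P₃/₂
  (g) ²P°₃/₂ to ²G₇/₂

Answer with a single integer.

5

(a) forbidden (parity, ΔL, ΔJ fail)
(b) allowed
(c) allowed
(d) allowed
(e) allowed
(f) allowed
(g) forbidden (ΔL, ΔJ fail)
Total allowed: 5 of 7.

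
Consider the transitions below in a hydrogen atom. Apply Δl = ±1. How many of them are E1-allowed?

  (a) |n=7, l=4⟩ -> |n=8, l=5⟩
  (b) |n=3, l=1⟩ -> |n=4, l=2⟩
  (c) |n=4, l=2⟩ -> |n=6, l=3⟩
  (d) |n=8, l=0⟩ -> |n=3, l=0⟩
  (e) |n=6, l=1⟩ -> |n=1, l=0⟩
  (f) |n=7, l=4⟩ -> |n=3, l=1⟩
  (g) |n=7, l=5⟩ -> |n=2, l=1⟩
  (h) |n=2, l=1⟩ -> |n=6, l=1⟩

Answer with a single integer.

(a) allowed
(b) allowed
(c) allowed
(d) forbidden — Δl = +0 (E1 requires Δl = ±1)
(e) allowed
(f) forbidden — Δl = -3 (E1 requires Δl = ±1)
(g) forbidden — Δl = -4 (E1 requires Δl = ±1)
(h) forbidden — Δl = +0 (E1 requires Δl = ±1)
Total allowed: 4 of 8.

4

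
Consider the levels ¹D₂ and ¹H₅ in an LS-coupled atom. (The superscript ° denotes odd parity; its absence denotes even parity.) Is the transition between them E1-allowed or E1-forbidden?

ΔL = 0, ±1 (not L=0↔0): L: 2 → 5, ΔL = +3 — ✗.
ΔS = 0: S: 0 → 0 — ✓.
Parity must change: even → even — ✗.
ΔJ = 0, ±1 (not J=0↔0): J: 2 → 5, ΔJ = +3 — ✗.
Rule(s) violated: parity, ΔL, ΔJ.

forbidden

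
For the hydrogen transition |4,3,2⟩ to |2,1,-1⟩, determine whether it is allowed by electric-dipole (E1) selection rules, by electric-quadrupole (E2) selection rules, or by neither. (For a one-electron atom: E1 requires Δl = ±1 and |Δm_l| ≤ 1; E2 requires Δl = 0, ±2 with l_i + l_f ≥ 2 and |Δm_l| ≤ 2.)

Δl = 1 − 3 = -2; l_i + l_f = 4.
Δm_l = -3.
E1 (Δl = ±1, |Δm_l| ≤ 1): not satisfied.
E2 (Δl = 0,±2, l_i+l_f ≥ 2, |Δm_l| ≤ 2): not satisfied.

neither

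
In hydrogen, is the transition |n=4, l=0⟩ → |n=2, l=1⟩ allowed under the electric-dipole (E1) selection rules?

Δl = 1 − 0 = +1; the E1 rule Δl = ±1 is ✓.
All E1 selection rules are satisfied.

allowed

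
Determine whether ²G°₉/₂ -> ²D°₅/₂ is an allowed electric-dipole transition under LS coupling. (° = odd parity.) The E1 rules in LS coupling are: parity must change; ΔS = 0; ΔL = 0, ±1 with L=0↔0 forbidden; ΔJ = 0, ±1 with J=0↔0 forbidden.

forbidden

ΔS = 0: S: 1/2 → 1/2 — satisfied.
Parity must change: odd → odd — violated.
ΔJ = 0, ±1 (not J=0↔0): J: 9/2 → 5/2, ΔJ = -2 — violated.
ΔL = 0, ±1 (not L=0↔0): L: 4 → 2, ΔL = -2 — violated.
Rule(s) violated: parity, ΔL, ΔJ.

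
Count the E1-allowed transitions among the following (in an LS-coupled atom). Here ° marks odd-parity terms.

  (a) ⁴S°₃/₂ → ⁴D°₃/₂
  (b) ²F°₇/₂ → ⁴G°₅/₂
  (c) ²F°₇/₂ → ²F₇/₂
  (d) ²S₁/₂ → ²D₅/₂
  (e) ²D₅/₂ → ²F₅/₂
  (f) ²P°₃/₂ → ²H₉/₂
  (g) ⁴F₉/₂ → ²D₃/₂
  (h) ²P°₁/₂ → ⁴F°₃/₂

(a) forbidden (parity, ΔL fail)
(b) forbidden (parity, ΔS fail)
(c) allowed
(d) forbidden (parity, ΔL, ΔJ fail)
(e) forbidden (parity fails)
(f) forbidden (ΔL, ΔJ fail)
(g) forbidden (parity, ΔS, ΔJ fail)
(h) forbidden (parity, ΔS, ΔL fail)
Total allowed: 1 of 8.

1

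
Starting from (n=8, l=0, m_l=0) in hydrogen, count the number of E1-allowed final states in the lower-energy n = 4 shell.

E1 requires Δl = ±1, so l_f ∈ {-1, 1}; with 0 ≤ l_f ≤ n_f−1 = 3, the allowed l_f values are {1}.
For l_f = 1: m_f ∈ {m_i−1, m_i, m_i+1} ∩ [−1, 1] = {-1, 0, 1} → 3 states.
Total: 3.

3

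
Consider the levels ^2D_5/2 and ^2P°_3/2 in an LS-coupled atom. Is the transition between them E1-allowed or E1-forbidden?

Parity must change: even → odd — passes.
ΔS = 0: S: 1/2 → 1/2 — passes.
ΔL = 0, ±1 (not L=0↔0): L: 2 → 1, ΔL = -1 — passes.
ΔJ = 0, ±1 (not J=0↔0): J: 5/2 → 3/2, ΔJ = -1 — passes.
All four E1 rules are satisfied.

allowed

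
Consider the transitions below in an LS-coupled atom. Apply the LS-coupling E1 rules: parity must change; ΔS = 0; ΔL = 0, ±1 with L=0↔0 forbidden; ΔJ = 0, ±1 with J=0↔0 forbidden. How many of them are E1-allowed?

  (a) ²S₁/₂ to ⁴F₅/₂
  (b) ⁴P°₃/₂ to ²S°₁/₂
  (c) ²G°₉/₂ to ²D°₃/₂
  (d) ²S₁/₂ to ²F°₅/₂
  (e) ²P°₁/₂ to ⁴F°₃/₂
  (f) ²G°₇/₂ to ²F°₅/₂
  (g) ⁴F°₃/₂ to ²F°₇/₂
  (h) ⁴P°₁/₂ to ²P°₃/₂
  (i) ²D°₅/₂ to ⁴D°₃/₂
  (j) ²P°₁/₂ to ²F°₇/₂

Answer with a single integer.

0

(a) forbidden (parity, ΔS, ΔL, ΔJ fail)
(b) forbidden (parity, ΔS fail)
(c) forbidden (parity, ΔL, ΔJ fail)
(d) forbidden (ΔL, ΔJ fail)
(e) forbidden (parity, ΔS, ΔL fail)
(f) forbidden (parity fails)
(g) forbidden (parity, ΔS, ΔJ fail)
(h) forbidden (parity, ΔS fail)
(i) forbidden (parity, ΔS fail)
(j) forbidden (parity, ΔL, ΔJ fail)
Total allowed: 0 of 10.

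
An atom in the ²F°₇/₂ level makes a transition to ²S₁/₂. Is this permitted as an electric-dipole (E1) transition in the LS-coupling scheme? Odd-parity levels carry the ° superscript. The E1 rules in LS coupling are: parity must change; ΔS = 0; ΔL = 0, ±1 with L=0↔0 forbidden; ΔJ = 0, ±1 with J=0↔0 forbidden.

forbidden

ΔJ = 0, ±1 (not J=0↔0): J: 7/2 → 1/2, ΔJ = -3 — ✗.
Parity must change: odd → even — ✓.
ΔL = 0, ±1 (not L=0↔0): L: 3 → 0, ΔL = -3 — ✗.
ΔS = 0: S: 1/2 → 1/2 — ✓.
Rule(s) violated: ΔL, ΔJ.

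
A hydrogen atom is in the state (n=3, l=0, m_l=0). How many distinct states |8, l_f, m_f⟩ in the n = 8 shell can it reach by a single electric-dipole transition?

E1 requires Δl = ±1, so l_f ∈ {-1, 1}; with 0 ≤ l_f ≤ n_f−1 = 7, the allowed l_f values are {1}.
For l_f = 1: m_f ∈ {m_i−1, m_i, m_i+1} ∩ [−1, 1] = {-1, 0, 1} → 3 states.
Total: 3.

3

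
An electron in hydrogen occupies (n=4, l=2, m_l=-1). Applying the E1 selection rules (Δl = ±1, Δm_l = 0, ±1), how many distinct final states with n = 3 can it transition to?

E1 requires Δl = ±1, so l_f ∈ {1, 3}; with 0 ≤ l_f ≤ n_f−1 = 2, the allowed l_f values are {1}.
For l_f = 1: m_f ∈ {m_i−1, m_i, m_i+1} ∩ [−1, 1] = {-1, 0} → 2 states.
Total: 2.

2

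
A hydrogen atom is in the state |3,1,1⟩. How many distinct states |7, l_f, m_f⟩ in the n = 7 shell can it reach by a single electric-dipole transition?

4

E1 requires Δl = ±1, so l_f ∈ {0, 2}; with 0 ≤ l_f ≤ n_f−1 = 6, the allowed l_f values are {0, 2}.
For l_f = 0: m_f ∈ {m_i−1, m_i, m_i+1} ∩ [−0, 0] = {0} → 1 state.
For l_f = 2: m_f ∈ {m_i−1, m_i, m_i+1} ∩ [−2, 2] = {0, 1, 2} → 3 states.
Total: 4.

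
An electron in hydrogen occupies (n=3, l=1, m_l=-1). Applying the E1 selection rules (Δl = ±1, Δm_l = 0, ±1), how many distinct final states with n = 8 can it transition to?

E1 requires Δl = ±1, so l_f ∈ {0, 2}; with 0 ≤ l_f ≤ n_f−1 = 7, the allowed l_f values are {0, 2}.
For l_f = 0: m_f ∈ {m_i−1, m_i, m_i+1} ∩ [−0, 0] = {0} → 1 state.
For l_f = 2: m_f ∈ {m_i−1, m_i, m_i+1} ∩ [−2, 2] = {-2, -1, 0} → 3 states.
Total: 4.

4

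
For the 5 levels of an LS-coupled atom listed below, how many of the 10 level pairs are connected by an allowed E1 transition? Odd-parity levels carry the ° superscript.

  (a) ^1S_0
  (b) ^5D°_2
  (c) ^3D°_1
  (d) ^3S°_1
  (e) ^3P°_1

0

(a)–(b): forbidden (ΔS, ΔL, ΔJ).
(a)–(c): forbidden (ΔS, ΔL).
(a)–(d): forbidden (ΔS, ΔL).
(a)–(e): forbidden (ΔS).
(b)–(c): forbidden (parity, ΔS).
(b)–(d): forbidden (parity, ΔS, ΔL).
(b)–(e): forbidden (parity, ΔS).
(c)–(d): forbidden (parity, ΔL).
(c)–(e): forbidden (parity).
(d)–(e): forbidden (parity).
Allowed pairs: 0 of 10.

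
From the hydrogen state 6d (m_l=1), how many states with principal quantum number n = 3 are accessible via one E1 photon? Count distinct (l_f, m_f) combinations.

2

E1 requires Δl = ±1, so l_f ∈ {1, 3}; with 0 ≤ l_f ≤ n_f−1 = 2, the allowed l_f values are {1}.
For l_f = 1: m_f ∈ {m_i−1, m_i, m_i+1} ∩ [−1, 1] = {0, 1} → 2 states.
Total: 2.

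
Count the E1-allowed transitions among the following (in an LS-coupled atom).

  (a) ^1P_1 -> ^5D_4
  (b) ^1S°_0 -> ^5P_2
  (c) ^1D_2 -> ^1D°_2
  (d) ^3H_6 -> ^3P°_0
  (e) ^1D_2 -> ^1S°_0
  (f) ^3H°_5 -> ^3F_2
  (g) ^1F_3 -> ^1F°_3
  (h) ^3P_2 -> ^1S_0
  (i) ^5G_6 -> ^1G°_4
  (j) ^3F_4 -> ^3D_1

(a) forbidden (parity, ΔS, ΔJ fail)
(b) forbidden (ΔS, ΔJ fail)
(c) allowed
(d) forbidden (ΔL, ΔJ fail)
(e) forbidden (ΔL, ΔJ fail)
(f) forbidden (ΔL, ΔJ fail)
(g) allowed
(h) forbidden (parity, ΔS, ΔJ fail)
(i) forbidden (ΔS, ΔJ fail)
(j) forbidden (parity, ΔJ fail)
Total allowed: 2 of 10.

2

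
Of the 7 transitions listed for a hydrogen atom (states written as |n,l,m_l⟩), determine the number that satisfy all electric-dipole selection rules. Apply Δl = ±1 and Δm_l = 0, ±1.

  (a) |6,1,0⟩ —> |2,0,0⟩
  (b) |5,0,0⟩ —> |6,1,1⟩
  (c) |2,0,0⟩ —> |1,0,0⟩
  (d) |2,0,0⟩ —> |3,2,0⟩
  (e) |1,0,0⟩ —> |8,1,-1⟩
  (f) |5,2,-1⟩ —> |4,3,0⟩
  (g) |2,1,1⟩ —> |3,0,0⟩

5

(a) allowed
(b) allowed
(c) forbidden — Δl = +0 (E1 requires Δl = ±1)
(d) forbidden — Δl = +2 (E1 requires Δl = ±1)
(e) allowed
(f) allowed
(g) allowed
Total allowed: 5 of 7.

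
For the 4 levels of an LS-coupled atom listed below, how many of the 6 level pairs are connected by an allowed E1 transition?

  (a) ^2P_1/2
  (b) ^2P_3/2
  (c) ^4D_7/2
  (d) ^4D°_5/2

(a)–(b): forbidden (parity).
(a)–(c): forbidden (parity, ΔS, ΔJ).
(a)–(d): forbidden (ΔS, ΔJ).
(b)–(c): forbidden (parity, ΔS, ΔJ).
(b)–(d): forbidden (ΔS).
(c)–(d): allowed.
Allowed pairs: 1 of 6.

1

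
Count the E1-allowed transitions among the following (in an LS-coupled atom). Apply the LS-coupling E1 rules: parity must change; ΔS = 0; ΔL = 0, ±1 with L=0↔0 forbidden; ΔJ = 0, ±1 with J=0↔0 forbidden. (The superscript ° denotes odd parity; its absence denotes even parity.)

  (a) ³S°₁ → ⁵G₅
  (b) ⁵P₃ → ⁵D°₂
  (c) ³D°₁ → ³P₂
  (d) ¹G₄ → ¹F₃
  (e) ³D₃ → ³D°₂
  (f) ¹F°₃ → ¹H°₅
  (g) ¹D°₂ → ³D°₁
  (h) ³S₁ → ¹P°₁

(a) forbidden (ΔS, ΔL, ΔJ fail)
(b) allowed
(c) allowed
(d) forbidden (parity fails)
(e) allowed
(f) forbidden (parity, ΔL, ΔJ fail)
(g) forbidden (parity, ΔS fail)
(h) forbidden (ΔS fails)
Total allowed: 3 of 8.

3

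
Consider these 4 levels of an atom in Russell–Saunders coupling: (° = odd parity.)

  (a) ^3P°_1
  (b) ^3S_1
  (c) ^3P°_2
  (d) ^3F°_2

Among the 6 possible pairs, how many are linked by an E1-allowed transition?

2

(a)–(b): allowed.
(a)–(c): forbidden (parity).
(a)–(d): forbidden (parity, ΔL).
(b)–(c): allowed.
(b)–(d): forbidden (ΔL).
(c)–(d): forbidden (parity, ΔL).
Allowed pairs: 2 of 6.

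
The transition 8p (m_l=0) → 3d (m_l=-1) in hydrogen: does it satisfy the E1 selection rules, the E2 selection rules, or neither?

Δl = 2 − 1 = +1; l_i + l_f = 3.
Δm_l = -1.
E1 (Δl = ±1, |Δm_l| ≤ 1): satisfied.
E2 (Δl = 0,±2, l_i+l_f ≥ 2, |Δm_l| ≤ 2): not satisfied.

E1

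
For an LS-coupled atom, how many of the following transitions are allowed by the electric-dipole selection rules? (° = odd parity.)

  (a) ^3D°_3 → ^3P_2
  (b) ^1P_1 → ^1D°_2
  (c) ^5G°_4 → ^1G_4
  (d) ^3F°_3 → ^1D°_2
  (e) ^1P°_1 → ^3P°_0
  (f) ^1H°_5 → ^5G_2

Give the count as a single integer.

(a) allowed
(b) allowed
(c) forbidden (ΔS fails)
(d) forbidden (parity, ΔS fail)
(e) forbidden (parity, ΔS fail)
(f) forbidden (ΔS, ΔJ fail)
Total allowed: 2 of 6.

2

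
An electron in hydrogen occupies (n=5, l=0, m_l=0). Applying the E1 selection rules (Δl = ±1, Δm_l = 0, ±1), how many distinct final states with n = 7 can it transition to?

E1 requires Δl = ±1, so l_f ∈ {-1, 1}; with 0 ≤ l_f ≤ n_f−1 = 6, the allowed l_f values are {1}.
For l_f = 1: m_f ∈ {m_i−1, m_i, m_i+1} ∩ [−1, 1] = {-1, 0, 1} → 3 states.
Total: 3.

3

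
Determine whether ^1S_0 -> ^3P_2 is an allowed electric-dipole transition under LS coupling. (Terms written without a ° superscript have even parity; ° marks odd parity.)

Initial level: S=0, L=0, J=0, parity even. Final level: S=1, L=1, J=2, parity even.
Parity must change: even → even — fails.
ΔS = 0: S: 0 → 1 — fails.
ΔL = 0, ±1 (not L=0↔0): L: 0 → 1, ΔL = +1 — passes.
ΔJ = 0, ±1 (not J=0↔0): J: 0 → 2, ΔJ = +2 — fails.
Rule(s) violated: parity, ΔS, ΔJ.

forbidden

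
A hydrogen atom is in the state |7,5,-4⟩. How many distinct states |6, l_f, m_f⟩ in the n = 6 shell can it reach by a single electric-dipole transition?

E1 requires Δl = ±1, so l_f ∈ {4, 6}; with 0 ≤ l_f ≤ n_f−1 = 5, the allowed l_f values are {4}.
For l_f = 4: m_f ∈ {m_i−1, m_i, m_i+1} ∩ [−4, 4] = {-4, -3} → 2 states.
Total: 2.

2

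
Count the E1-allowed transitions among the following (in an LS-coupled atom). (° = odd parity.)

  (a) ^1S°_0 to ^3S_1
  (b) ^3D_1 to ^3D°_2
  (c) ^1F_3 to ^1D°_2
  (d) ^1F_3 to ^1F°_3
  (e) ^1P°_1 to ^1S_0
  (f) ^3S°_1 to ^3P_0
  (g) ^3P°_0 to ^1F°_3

(a) forbidden (ΔS, ΔL fail)
(b) allowed
(c) allowed
(d) allowed
(e) allowed
(f) allowed
(g) forbidden (parity, ΔS, ΔL, ΔJ fail)
Total allowed: 5 of 7.

5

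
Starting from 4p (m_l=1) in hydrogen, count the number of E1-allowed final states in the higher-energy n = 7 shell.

4

E1 requires Δl = ±1, so l_f ∈ {0, 2}; with 0 ≤ l_f ≤ n_f−1 = 6, the allowed l_f values are {0, 2}.
For l_f = 0: m_f ∈ {m_i−1, m_i, m_i+1} ∩ [−0, 0] = {0} → 1 state.
For l_f = 2: m_f ∈ {m_i−1, m_i, m_i+1} ∩ [−2, 2] = {0, 1, 2} → 3 states.
Total: 4.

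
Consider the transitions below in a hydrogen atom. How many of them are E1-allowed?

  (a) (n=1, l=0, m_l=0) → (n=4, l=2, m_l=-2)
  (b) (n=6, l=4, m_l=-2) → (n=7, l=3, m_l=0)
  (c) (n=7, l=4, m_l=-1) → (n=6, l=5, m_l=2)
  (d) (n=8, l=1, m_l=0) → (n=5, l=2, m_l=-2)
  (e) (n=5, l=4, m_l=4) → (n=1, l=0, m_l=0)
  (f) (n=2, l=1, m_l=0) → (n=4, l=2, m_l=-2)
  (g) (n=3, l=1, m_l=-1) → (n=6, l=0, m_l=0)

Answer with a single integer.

(a) forbidden — Δl = +2 (E1 requires Δl = ±1); Δm_l = -2 (E1 requires Δm_l = 0, ±1)
(b) forbidden — Δm_l = +2 (E1 requires Δm_l = 0, ±1)
(c) forbidden — Δm_l = +3 (E1 requires Δm_l = 0, ±1)
(d) forbidden — Δm_l = -2 (E1 requires Δm_l = 0, ±1)
(e) forbidden — Δl = -4 (E1 requires Δl = ±1); Δm_l = -4 (E1 requires Δm_l = 0, ±1)
(f) forbidden — Δm_l = -2 (E1 requires Δm_l = 0, ±1)
(g) allowed
Total allowed: 1 of 7.

1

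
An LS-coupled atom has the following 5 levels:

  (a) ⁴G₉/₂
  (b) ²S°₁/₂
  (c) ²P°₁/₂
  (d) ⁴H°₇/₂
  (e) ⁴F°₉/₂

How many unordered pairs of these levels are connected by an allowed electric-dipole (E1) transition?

2

(a)–(b): forbidden (ΔS, ΔL, ΔJ).
(a)–(c): forbidden (ΔS, ΔL, ΔJ).
(a)–(d): allowed.
(a)–(e): allowed.
(b)–(c): forbidden (parity).
(b)–(d): forbidden (parity, ΔS, ΔL, ΔJ).
(b)–(e): forbidden (parity, ΔS, ΔL, ΔJ).
(c)–(d): forbidden (parity, ΔS, ΔL, ΔJ).
(c)–(e): forbidden (parity, ΔS, ΔL, ΔJ).
(d)–(e): forbidden (parity, ΔL).
Allowed pairs: 2 of 10.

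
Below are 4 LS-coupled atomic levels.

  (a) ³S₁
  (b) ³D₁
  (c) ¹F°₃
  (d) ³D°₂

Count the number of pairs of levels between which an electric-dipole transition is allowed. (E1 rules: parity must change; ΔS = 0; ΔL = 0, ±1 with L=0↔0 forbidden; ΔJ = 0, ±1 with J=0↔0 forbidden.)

1

(a)–(b): forbidden (parity, ΔL).
(a)–(c): forbidden (ΔS, ΔL, ΔJ).
(a)–(d): forbidden (ΔL).
(b)–(c): forbidden (ΔS, ΔJ).
(b)–(d): allowed.
(c)–(d): forbidden (parity, ΔS).
Allowed pairs: 1 of 6.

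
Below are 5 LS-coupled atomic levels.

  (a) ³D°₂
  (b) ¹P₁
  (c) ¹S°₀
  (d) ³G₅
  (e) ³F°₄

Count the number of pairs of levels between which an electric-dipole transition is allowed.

2

(a)–(b): forbidden (ΔS).
(a)–(c): forbidden (parity, ΔS, ΔL, ΔJ).
(a)–(d): forbidden (ΔL, ΔJ).
(a)–(e): forbidden (parity, ΔJ).
(b)–(c): allowed.
(b)–(d): forbidden (parity, ΔS, ΔL, ΔJ).
(b)–(e): forbidden (ΔS, ΔL, ΔJ).
(c)–(d): forbidden (ΔS, ΔL, ΔJ).
(c)–(e): forbidden (parity, ΔS, ΔL, ΔJ).
(d)–(e): allowed.
Allowed pairs: 2 of 10.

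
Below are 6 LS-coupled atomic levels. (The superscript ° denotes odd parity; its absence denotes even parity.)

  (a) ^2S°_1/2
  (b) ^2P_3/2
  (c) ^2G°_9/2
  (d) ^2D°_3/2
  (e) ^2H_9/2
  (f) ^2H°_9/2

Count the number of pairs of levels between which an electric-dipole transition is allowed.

(a)–(b): allowed.
(a)–(c): forbidden (parity, ΔL, ΔJ).
(a)–(d): forbidden (parity, ΔL).
(a)–(e): forbidden (ΔL, ΔJ).
(a)–(f): forbidden (parity, ΔL, ΔJ).
(b)–(c): forbidden (ΔL, ΔJ).
(b)–(d): allowed.
(b)–(e): forbidden (parity, ΔL, ΔJ).
(b)–(f): forbidden (ΔL, ΔJ).
(c)–(d): forbidden (parity, ΔL, ΔJ).
(c)–(e): allowed.
(c)–(f): forbidden (parity).
(d)–(e): forbidden (ΔL, ΔJ).
(d)–(f): forbidden (parity, ΔL, ΔJ).
(e)–(f): allowed.
Allowed pairs: 4 of 15.

4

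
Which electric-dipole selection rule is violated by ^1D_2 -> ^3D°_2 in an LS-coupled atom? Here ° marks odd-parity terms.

Initial level: S=0, L=2, J=2, parity even. Final level: S=1, L=2, J=2, parity odd.
ΔS = 0: S: 0 → 1 — violated.
ΔL = 0, ±1 (not L=0↔0): L: 2 → 2, ΔL = +0 — satisfied.
ΔJ = 0, ±1 (not J=0↔0): J: 2 → 2, ΔJ = +0 — satisfied.
Parity must change: even → odd — satisfied.

the ΔS = 0 rule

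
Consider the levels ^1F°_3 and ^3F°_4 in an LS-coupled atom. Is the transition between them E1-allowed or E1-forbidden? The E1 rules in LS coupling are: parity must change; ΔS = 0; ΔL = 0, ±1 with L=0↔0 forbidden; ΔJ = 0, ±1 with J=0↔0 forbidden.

Parity must change: odd → odd — fails.
ΔS = 0: S: 0 → 1 — fails.
ΔL = 0, ±1 (not L=0↔0): L: 3 → 3, ΔL = +0 — ok.
ΔJ = 0, ±1 (not J=0↔0): J: 3 → 4, ΔJ = +1 — ok.
Rule(s) violated: parity, ΔS.

forbidden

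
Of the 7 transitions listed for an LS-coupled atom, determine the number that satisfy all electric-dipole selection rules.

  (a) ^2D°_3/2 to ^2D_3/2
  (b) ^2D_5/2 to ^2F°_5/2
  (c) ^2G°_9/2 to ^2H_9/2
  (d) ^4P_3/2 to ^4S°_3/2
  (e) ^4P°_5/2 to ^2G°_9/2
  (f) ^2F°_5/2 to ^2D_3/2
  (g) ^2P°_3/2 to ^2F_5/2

(a) allowed
(b) allowed
(c) allowed
(d) allowed
(e) forbidden (parity, ΔS, ΔL, ΔJ fail)
(f) allowed
(g) forbidden (ΔL fails)
Total allowed: 5 of 7.

5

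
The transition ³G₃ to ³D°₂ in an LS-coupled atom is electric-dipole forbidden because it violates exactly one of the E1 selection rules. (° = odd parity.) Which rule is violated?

Reading off the term symbols: S 1→1, L 4→2, J 3→2, parity even→odd.
ΔL = 0, ±1 (not L=0↔0): L: 4 → 2, ΔL = -2 — violated.
Parity must change: even → odd — satisfied.
ΔJ = 0, ±1 (not J=0↔0): J: 3 → 2, ΔJ = -1 — satisfied.
ΔS = 0: S: 1 → 1 — satisfied.

the ΔL = 0, ±1 rule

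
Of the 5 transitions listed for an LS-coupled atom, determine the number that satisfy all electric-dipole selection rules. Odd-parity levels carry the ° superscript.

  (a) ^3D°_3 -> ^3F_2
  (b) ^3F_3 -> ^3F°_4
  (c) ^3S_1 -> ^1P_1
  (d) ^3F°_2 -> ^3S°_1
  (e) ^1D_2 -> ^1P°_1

(a) allowed
(b) allowed
(c) forbidden (parity, ΔS fail)
(d) forbidden (parity, ΔL fail)
(e) allowed
Total allowed: 3 of 5.

3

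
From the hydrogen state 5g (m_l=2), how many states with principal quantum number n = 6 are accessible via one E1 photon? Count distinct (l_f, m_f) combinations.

6

E1 requires Δl = ±1, so l_f ∈ {3, 5}; with 0 ≤ l_f ≤ n_f−1 = 5, the allowed l_f values are {3, 5}.
For l_f = 3: m_f ∈ {m_i−1, m_i, m_i+1} ∩ [−3, 3] = {1, 2, 3} → 3 states.
For l_f = 5: m_f ∈ {m_i−1, m_i, m_i+1} ∩ [−5, 5] = {1, 2, 3} → 3 states.
Total: 6.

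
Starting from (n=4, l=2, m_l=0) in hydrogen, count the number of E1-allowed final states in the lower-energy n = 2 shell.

E1 requires Δl = ±1, so l_f ∈ {1, 3}; with 0 ≤ l_f ≤ n_f−1 = 1, the allowed l_f values are {1}.
For l_f = 1: m_f ∈ {m_i−1, m_i, m_i+1} ∩ [−1, 1] = {-1, 0, 1} → 3 states.
Total: 3.

3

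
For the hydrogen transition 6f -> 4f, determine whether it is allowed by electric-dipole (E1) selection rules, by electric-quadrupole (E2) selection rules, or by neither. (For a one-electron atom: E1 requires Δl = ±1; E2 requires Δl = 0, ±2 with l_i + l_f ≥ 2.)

E2

Δl = 3 − 3 = +0; l_i + l_f = 6.
E1 (Δl = ±1): not satisfied.
E2 (Δl = 0,±2, l_i+l_f ≥ 2): satisfied.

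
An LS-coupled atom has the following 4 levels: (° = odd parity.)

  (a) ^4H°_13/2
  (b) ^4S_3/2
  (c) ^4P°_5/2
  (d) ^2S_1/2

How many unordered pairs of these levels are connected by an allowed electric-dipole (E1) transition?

1

(a)–(b): forbidden (ΔL, ΔJ).
(a)–(c): forbidden (parity, ΔL, ΔJ).
(a)–(d): forbidden (ΔS, ΔL, ΔJ).
(b)–(c): allowed.
(b)–(d): forbidden (parity, ΔS, ΔL).
(c)–(d): forbidden (ΔS, ΔJ).
Allowed pairs: 1 of 6.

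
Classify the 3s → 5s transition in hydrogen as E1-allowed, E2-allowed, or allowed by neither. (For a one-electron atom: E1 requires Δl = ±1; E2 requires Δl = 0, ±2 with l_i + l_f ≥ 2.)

neither

Δl = 0 − 0 = +0; l_i + l_f = 0.
E1 (Δl = ±1): not satisfied.
E2 (Δl = 0,±2, l_i+l_f ≥ 2): not satisfied.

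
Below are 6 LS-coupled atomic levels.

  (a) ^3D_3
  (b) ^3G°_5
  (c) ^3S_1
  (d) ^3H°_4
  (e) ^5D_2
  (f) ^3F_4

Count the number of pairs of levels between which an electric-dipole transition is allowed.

(a)–(b): forbidden (ΔL, ΔJ).
(a)–(c): forbidden (parity, ΔL, ΔJ).
(a)–(d): forbidden (ΔL).
(a)–(e): forbidden (parity, ΔS).
(a)–(f): forbidden (parity).
(b)–(c): forbidden (ΔL, ΔJ).
(b)–(d): forbidden (parity).
(b)–(e): forbidden (ΔS, ΔL, ΔJ).
(b)–(f): allowed.
(c)–(d): forbidden (ΔL, ΔJ).
(c)–(e): forbidden (parity, ΔS, ΔL).
(c)–(f): forbidden (parity, ΔL, ΔJ).
(d)–(e): forbidden (ΔS, ΔL, ΔJ).
(d)–(f): forbidden (ΔL).
(e)–(f): forbidden (parity, ΔS, ΔJ).
Allowed pairs: 1 of 15.

1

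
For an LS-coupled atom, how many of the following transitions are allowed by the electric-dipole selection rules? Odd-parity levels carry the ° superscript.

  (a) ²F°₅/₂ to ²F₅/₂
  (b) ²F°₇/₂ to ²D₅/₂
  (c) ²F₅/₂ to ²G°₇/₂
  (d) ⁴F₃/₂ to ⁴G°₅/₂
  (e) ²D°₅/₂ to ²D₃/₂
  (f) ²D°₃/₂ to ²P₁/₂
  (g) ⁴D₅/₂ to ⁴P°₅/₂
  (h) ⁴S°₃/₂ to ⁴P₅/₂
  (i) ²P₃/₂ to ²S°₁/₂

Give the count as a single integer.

9

(a) allowed
(b) allowed
(c) allowed
(d) allowed
(e) allowed
(f) allowed
(g) allowed
(h) allowed
(i) allowed
Total allowed: 9 of 9.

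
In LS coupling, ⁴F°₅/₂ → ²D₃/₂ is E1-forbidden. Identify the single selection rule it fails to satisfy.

Parity must change: odd → even — passes.
ΔS = 0: S: 3/2 → 1/2 — fails.
ΔL = 0, ±1 (not L=0↔0): L: 3 → 2, ΔL = -1 — passes.
ΔJ = 0, ±1 (not J=0↔0): J: 5/2 → 3/2, ΔJ = -1 — passes.

the ΔS = 0 rule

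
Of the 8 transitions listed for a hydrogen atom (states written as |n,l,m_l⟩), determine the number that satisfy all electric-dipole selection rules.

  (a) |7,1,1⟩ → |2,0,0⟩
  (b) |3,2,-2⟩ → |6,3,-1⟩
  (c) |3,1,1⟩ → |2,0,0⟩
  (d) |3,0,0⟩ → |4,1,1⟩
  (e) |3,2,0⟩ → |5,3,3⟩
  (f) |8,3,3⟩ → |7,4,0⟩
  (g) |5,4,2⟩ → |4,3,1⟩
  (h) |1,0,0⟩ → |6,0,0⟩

(a) allowed
(b) allowed
(c) allowed
(d) allowed
(e) forbidden — Δm_l = +3 (E1 requires Δm_l = 0, ±1)
(f) forbidden — Δm_l = -3 (E1 requires Δm_l = 0, ±1)
(g) allowed
(h) forbidden — Δl = +0 (E1 requires Δl = ±1)
Total allowed: 5 of 8.

5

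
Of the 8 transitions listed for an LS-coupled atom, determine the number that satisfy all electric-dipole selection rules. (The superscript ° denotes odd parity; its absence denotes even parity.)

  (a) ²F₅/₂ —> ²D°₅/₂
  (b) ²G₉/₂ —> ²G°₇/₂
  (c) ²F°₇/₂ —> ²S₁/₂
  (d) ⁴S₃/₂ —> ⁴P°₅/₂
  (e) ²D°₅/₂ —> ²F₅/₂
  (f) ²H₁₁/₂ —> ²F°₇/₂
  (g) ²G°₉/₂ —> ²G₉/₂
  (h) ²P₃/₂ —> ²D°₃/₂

6

(a) allowed
(b) allowed
(c) forbidden (ΔL, ΔJ fail)
(d) allowed
(e) allowed
(f) forbidden (ΔL, ΔJ fail)
(g) allowed
(h) allowed
Total allowed: 6 of 8.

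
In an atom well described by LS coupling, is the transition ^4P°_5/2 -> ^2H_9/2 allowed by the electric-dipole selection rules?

forbidden

Initial level: S=3/2, L=1, J=5/2, parity odd. Final level: S=1/2, L=5, J=9/2, parity even.
Parity must change: odd → even — ✓.
ΔL = 0, ±1 (not L=0↔0): L: 1 → 5, ΔL = +4 — ✗.
ΔS = 0: S: 3/2 → 1/2 — ✗.
ΔJ = 0, ±1 (not J=0↔0): J: 5/2 → 9/2, ΔJ = +2 — ✗.
Rule(s) violated: ΔS, ΔL, ΔJ.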